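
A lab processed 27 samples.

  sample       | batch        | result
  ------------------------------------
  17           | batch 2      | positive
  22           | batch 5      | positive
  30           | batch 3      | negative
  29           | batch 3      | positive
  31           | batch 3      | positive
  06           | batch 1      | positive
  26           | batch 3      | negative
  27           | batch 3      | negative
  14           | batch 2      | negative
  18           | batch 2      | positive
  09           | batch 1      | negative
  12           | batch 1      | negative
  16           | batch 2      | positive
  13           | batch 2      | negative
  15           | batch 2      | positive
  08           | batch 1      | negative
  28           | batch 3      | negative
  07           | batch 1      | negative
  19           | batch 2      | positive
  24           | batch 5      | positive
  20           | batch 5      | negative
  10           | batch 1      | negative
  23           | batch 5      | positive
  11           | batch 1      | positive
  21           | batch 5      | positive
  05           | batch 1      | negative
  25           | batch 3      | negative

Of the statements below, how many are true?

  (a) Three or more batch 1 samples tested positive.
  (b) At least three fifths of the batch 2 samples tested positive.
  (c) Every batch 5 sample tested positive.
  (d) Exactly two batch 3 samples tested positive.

(a) batch 1: |A| = 8, |A ∩ B| = 2; needs |A ∩ B| ≥ 3 — false.
(b) batch 2: |A| = 7, |A ∩ B| = 5; needs |A ∩ B| / |A| ≥ 3/5 — true.
(c) batch 5: |A| = 5, |A ∩ B| = 4; needs A ⊆ B, i.e. every element of A is in B (|A ∖ B| = 0) — false.
(d) batch 3: |A| = 7, |A ∩ B| = 2; needs |A ∩ B| = 2 — true.

2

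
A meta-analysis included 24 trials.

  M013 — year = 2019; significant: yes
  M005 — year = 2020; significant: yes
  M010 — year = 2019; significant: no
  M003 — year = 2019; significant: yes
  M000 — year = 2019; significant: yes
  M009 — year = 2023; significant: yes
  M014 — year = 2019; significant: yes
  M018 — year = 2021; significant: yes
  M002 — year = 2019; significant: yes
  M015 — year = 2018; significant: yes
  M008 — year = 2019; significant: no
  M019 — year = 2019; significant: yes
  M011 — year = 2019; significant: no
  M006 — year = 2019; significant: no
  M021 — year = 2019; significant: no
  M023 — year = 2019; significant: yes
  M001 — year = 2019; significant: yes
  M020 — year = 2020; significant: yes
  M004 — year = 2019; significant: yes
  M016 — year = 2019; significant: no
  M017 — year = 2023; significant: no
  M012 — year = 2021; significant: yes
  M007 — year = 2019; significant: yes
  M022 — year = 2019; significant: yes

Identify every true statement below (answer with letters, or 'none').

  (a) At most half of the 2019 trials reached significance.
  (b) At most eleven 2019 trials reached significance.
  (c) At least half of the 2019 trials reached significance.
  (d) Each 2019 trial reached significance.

(b), (c)

|A| = 17, |A ∩ B| = 11, |A ∖ B| = 6.
(a) |A ∩ B| ≤ |A ∖ B|: fails.
(b) |A ∩ B| ≤ 11: holds.
(c) |A ∩ B| ≥ |A ∖ B|: holds.
(d) A ⊆ B, i.e. every element of A is in B (|A ∖ B| = 0): fails.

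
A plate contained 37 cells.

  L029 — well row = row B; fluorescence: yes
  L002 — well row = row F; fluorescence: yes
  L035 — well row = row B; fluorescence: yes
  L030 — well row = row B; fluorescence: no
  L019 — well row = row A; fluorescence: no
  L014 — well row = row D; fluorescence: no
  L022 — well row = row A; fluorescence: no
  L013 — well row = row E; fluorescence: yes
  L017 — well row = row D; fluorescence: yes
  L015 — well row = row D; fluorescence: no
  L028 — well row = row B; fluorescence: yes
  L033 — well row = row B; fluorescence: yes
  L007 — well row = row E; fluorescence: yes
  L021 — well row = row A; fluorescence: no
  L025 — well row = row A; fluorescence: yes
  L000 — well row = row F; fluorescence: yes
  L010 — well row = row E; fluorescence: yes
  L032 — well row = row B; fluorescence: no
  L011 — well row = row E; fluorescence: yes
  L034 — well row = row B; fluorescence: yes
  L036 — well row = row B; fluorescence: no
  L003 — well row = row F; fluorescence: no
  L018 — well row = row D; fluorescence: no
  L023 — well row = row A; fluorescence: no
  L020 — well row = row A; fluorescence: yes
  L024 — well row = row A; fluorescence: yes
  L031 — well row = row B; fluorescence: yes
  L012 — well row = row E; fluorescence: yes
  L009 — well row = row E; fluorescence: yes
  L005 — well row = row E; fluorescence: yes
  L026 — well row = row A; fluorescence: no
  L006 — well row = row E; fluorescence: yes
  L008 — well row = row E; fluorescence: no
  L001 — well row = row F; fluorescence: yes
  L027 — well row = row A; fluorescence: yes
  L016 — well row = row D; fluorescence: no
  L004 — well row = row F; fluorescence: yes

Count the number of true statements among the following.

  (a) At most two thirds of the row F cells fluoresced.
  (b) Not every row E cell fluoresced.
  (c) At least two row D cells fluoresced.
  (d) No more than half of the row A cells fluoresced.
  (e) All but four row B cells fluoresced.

(a) row F: |A| = 5, |A ∩ B| = 4; needs |A ∩ B| / |A| ≤ 2/3 — false.
(b) row E: |A| = 9, |A ∩ B| = 8; needs A ⊄ B (|A ∖ B| ≥ 1) — true.
(c) row D: |A| = 5, |A ∩ B| = 1; needs |A ∩ B| ≥ 2 — false.
(d) row A: |A| = 9, |A ∩ B| = 4; needs |A ∩ B| ≤ |A ∖ B| — true.
(e) row B: |A| = 9, |A ∩ B| = 6; needs |A ∖ B| = 4 — false.

2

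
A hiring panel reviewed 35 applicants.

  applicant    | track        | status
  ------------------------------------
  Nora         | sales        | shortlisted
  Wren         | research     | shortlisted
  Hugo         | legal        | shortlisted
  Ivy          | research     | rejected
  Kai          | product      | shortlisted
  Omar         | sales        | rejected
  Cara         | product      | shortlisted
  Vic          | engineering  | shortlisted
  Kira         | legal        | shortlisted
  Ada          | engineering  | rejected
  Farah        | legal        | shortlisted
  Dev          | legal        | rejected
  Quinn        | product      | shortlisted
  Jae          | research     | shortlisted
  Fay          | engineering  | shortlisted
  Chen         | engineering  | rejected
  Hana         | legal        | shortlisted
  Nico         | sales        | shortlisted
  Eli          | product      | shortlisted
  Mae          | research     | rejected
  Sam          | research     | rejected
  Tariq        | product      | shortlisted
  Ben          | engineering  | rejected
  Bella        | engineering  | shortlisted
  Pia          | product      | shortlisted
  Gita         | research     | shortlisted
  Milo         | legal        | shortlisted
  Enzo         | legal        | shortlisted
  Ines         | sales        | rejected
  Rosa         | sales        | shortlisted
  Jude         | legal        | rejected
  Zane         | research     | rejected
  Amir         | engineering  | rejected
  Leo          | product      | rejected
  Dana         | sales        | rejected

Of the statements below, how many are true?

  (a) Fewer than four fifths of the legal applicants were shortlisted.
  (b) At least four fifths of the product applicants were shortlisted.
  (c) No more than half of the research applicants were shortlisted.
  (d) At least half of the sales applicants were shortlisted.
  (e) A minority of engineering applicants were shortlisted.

(a) legal: |A| = 8, |A ∩ B| = 6; needs |A ∩ B| / |A| < 4/5 — true.
(b) product: |A| = 7, |A ∩ B| = 6; needs |A ∩ B| / |A| ≥ 4/5 — true.
(c) research: |A| = 7, |A ∩ B| = 3; needs |A ∩ B| ≤ |A ∖ B| — true.
(d) sales: |A| = 6, |A ∩ B| = 3; needs |A ∩ B| ≥ |A ∖ B| — true.
(e) engineering: |A| = 7, |A ∩ B| = 3; needs |A ∩ B| < |A ∖ B| — true.

5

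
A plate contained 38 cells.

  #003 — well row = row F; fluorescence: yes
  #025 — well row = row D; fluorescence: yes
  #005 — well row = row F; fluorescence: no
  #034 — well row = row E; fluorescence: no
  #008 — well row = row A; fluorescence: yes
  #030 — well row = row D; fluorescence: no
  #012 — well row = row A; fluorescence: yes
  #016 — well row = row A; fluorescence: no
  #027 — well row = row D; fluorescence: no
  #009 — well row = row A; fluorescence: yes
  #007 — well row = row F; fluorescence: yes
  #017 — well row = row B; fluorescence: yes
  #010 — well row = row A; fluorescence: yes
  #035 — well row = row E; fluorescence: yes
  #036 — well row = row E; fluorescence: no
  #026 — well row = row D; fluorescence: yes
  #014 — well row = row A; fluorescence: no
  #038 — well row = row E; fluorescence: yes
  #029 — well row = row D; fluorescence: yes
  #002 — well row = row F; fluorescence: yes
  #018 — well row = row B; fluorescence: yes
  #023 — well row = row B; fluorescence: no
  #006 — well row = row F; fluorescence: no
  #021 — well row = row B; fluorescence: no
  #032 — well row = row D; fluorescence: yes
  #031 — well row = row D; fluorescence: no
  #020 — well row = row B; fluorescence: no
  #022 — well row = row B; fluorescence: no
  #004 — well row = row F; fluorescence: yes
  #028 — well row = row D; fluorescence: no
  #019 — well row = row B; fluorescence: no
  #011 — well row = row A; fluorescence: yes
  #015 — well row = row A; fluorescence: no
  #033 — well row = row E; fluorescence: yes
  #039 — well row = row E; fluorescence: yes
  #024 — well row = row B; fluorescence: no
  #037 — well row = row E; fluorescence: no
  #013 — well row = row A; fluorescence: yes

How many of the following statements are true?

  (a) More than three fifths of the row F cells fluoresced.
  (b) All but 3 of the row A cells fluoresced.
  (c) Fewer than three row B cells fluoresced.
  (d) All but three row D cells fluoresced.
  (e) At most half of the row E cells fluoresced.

(a) row F: |A| = 6, |A ∩ B| = 4; needs |A ∩ B| / |A| > 3/5 — true.
(b) row A: |A| = 9, |A ∩ B| = 6; needs |A ∖ B| = 3 — true.
(c) row B: |A| = 8, |A ∩ B| = 2; needs |A ∩ B| < 3 — true.
(d) row D: |A| = 8, |A ∩ B| = 4; needs |A ∖ B| = 3 — false.
(e) row E: |A| = 7, |A ∩ B| = 4; needs |A ∩ B| ≤ |A ∖ B| — false.

3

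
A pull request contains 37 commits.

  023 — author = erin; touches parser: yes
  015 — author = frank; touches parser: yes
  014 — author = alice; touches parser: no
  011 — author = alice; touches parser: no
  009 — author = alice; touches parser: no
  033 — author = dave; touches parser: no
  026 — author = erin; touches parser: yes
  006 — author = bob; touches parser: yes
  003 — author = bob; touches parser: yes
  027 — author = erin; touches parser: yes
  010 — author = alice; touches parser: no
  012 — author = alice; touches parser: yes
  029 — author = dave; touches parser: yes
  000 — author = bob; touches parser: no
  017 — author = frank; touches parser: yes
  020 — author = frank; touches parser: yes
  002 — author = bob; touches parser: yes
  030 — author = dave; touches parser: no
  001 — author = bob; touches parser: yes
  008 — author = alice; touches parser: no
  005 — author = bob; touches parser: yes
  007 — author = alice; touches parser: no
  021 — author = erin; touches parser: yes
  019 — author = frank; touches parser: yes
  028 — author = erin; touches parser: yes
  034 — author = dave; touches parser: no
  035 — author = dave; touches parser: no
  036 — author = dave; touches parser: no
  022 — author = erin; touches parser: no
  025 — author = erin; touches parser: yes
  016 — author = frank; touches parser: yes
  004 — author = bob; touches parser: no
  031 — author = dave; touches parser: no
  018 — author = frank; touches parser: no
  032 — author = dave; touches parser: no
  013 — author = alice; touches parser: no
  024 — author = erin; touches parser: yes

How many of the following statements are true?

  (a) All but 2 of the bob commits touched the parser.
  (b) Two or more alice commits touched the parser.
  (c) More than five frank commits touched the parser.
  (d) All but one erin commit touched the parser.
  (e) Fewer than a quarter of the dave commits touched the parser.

(a) bob: |A| = 7, |A ∩ B| = 5; needs |A ∖ B| = 2 — true.
(b) alice: |A| = 8, |A ∩ B| = 1; needs |A ∩ B| ≥ 2 — false.
(c) frank: |A| = 6, |A ∩ B| = 5; needs |A ∩ B| > 5 — false.
(d) erin: |A| = 8, |A ∩ B| = 7; needs |A ∖ B| = 1 — true.
(e) dave: |A| = 8, |A ∩ B| = 1; needs |A ∩ B| / |A| < 1/4 — true.

3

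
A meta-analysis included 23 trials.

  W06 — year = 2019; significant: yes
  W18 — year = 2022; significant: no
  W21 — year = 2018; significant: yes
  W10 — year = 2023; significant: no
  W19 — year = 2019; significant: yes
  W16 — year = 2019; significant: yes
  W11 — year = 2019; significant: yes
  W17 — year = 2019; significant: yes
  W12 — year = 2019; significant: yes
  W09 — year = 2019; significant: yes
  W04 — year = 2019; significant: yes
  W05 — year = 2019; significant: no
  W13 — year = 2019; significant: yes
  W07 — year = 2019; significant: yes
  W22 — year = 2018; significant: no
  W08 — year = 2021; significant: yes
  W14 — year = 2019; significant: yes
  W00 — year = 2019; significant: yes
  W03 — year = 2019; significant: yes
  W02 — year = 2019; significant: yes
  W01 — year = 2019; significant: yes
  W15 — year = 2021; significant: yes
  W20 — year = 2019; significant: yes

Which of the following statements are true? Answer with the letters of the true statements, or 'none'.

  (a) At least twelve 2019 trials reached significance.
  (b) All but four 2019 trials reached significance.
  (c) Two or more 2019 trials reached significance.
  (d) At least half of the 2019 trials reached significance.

|A| = 17, |A ∩ B| = 16, |A ∖ B| = 1.
(a) |A ∩ B| ≥ 12: holds.
(b) |A ∖ B| = 4: fails.
(c) |A ∩ B| ≥ 2: holds.
(d) |A ∩ B| ≥ |A ∖ B|: holds.

(a), (c), (d)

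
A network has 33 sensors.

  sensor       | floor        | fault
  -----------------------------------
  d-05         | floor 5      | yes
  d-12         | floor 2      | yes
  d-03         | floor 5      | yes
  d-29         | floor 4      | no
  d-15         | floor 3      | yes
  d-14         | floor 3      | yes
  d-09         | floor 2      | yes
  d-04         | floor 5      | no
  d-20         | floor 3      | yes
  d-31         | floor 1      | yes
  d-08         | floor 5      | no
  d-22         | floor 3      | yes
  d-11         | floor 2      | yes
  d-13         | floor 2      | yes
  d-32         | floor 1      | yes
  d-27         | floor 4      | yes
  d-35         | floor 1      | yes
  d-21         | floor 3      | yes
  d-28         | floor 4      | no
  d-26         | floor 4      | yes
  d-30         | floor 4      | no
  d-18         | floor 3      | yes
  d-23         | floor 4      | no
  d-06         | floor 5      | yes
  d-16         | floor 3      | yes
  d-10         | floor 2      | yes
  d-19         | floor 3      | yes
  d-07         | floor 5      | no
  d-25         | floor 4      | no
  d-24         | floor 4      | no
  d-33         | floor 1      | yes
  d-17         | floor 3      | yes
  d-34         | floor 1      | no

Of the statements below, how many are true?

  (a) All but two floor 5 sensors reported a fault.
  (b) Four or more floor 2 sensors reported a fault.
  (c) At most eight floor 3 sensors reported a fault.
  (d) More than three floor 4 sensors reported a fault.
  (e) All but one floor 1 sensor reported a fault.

(a) floor 5: |A| = 6, |A ∩ B| = 3; needs |A ∖ B| = 2 — false.
(b) floor 2: |A| = 5, |A ∩ B| = 5; needs |A ∩ B| ≥ 4 — true.
(c) floor 3: |A| = 9, |A ∩ B| = 9; needs |A ∩ B| ≤ 8 — false.
(d) floor 4: |A| = 8, |A ∩ B| = 2; needs |A ∩ B| > 3 — false.
(e) floor 1: |A| = 5, |A ∩ B| = 4; needs |A ∖ B| = 1 — true.

2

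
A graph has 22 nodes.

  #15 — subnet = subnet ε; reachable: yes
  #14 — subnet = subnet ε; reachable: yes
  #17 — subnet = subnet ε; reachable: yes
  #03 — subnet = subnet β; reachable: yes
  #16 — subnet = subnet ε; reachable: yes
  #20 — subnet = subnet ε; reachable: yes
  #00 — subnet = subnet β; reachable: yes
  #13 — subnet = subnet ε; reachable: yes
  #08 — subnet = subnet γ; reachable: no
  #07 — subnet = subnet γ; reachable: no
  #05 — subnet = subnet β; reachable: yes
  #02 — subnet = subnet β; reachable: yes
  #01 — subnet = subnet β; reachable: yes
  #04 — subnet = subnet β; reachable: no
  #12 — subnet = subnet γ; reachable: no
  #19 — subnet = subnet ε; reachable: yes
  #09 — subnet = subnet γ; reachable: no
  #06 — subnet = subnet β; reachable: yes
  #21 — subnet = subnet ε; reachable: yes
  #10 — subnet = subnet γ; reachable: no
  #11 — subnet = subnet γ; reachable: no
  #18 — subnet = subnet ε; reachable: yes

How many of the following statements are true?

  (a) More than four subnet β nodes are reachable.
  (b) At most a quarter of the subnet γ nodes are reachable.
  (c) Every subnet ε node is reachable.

3

(a) subnet β: |A| = 7, |A ∩ B| = 6; needs |A ∩ B| > 4 — true.
(b) subnet γ: |A| = 6, |A ∩ B| = 0; needs |A ∩ B| / |A| ≤ 1/4 — true.
(c) subnet ε: |A| = 9, |A ∩ B| = 9; needs A ⊆ B, i.e. every element of A is in B (|A ∖ B| = 0) — true.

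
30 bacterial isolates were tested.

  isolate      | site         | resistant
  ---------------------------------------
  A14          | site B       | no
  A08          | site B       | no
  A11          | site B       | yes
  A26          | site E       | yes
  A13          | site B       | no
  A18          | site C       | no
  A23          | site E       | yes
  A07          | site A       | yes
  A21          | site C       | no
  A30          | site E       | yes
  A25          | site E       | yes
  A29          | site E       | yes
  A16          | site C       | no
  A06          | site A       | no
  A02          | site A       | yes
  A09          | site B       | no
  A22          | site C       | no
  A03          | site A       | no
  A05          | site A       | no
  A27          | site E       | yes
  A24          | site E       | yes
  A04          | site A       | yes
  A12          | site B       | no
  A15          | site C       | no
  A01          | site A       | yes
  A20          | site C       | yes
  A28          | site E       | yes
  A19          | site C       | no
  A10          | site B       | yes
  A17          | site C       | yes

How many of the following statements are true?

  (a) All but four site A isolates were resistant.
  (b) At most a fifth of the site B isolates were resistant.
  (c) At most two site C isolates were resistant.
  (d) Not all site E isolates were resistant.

(a) site A: |A| = 7, |A ∩ B| = 4; needs |A ∖ B| = 4 — false.
(b) site B: |A| = 7, |A ∩ B| = 2; needs |A ∩ B| / |A| ≤ 1/5 — false.
(c) site C: |A| = 8, |A ∩ B| = 2; needs |A ∩ B| ≤ 2 — true.
(d) site E: |A| = 8, |A ∩ B| = 8; needs A ⊄ B (|A ∖ B| ≥ 1) — false.

1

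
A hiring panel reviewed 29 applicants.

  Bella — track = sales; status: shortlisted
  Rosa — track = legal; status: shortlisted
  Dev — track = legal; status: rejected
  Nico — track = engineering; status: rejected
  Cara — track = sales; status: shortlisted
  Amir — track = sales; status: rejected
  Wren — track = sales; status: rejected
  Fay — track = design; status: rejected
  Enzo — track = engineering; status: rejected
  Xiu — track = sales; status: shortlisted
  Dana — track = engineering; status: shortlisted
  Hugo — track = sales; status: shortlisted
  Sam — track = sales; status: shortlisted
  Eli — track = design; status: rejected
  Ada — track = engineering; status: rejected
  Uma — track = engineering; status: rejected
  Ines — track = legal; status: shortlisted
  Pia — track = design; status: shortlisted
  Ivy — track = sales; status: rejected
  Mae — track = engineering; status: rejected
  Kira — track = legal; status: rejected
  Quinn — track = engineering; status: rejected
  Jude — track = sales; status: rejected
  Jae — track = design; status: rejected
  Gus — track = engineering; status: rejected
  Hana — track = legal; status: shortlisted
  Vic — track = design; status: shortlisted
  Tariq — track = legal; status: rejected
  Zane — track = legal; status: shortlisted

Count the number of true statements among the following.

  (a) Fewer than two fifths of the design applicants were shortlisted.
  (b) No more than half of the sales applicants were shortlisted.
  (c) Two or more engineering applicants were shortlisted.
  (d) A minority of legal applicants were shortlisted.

0

(a) design: |A| = 5, |A ∩ B| = 2; needs |A ∩ B| / |A| < 2/5 — false.
(b) sales: |A| = 9, |A ∩ B| = 5; needs |A ∩ B| ≤ |A ∖ B| — false.
(c) engineering: |A| = 8, |A ∩ B| = 1; needs |A ∩ B| ≥ 2 — false.
(d) legal: |A| = 7, |A ∩ B| = 4; needs |A ∩ B| < |A ∖ B| — false.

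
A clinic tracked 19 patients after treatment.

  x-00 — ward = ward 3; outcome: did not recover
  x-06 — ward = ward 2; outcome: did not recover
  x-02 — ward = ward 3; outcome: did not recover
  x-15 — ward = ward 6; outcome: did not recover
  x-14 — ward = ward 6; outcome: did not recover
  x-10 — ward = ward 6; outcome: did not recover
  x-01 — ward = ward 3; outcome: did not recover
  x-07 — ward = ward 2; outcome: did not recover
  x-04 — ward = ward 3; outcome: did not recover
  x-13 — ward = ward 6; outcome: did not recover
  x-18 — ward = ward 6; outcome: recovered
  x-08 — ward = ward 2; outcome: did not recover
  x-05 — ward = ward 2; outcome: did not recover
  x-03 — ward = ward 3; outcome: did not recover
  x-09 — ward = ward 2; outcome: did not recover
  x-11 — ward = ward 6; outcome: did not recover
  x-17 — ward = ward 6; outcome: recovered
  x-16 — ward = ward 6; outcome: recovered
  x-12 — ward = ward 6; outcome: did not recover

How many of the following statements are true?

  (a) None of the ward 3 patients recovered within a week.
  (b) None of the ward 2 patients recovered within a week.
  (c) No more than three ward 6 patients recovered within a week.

(a) ward 3: |A| = 5, |A ∩ B| = 0; needs A ∩ B = ∅ (|A ∩ B| = 0) — true.
(b) ward 2: |A| = 5, |A ∩ B| = 0; needs A ∩ B = ∅ (|A ∩ B| = 0) — true.
(c) ward 6: |A| = 9, |A ∩ B| = 3; needs |A ∩ B| ≤ 3 — true.

3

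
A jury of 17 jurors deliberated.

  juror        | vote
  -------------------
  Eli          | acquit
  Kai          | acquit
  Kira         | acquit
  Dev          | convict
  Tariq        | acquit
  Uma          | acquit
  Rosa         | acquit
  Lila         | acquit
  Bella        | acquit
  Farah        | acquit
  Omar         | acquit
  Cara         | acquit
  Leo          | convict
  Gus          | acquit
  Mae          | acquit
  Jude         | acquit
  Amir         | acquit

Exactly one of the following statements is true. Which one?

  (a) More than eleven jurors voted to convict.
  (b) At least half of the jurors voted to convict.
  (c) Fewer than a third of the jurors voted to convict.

|A| = 17, |A ∩ B| = 2, |A ∖ B| = 15.
(a) requires |A ∩ B| > 11: false.
(b) requires |A ∩ B| ≥ |A ∖ B|: false.
(c) requires |A ∩ B| / |A| < 1/3: true.

(c)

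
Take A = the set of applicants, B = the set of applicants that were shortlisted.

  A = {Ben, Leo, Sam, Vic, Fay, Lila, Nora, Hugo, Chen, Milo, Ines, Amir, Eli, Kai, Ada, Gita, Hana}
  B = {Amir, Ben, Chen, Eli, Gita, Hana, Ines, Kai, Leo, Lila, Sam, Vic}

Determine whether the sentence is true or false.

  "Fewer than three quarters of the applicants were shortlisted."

True

Truth condition: |A ∩ B| / |A| < 3/4.
|A| = 17, |A ∩ B| = 12, |A ∖ B| = 5.
|A ∩ B|/|A| = 12/17, so the statement is true.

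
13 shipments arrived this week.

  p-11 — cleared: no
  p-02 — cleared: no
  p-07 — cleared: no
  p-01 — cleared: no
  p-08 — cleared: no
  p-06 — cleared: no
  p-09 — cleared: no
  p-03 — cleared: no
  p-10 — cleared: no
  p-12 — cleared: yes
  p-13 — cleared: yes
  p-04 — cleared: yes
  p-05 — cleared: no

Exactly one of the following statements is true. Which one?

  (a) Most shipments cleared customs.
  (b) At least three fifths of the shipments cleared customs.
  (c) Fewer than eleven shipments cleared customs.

(c)

|A| = 13, |A ∩ B| = 3, |A ∖ B| = 10.
(a) requires |A ∩ B| > |A ∖ B|: false.
(b) requires |A ∩ B| / |A| ≥ 3/5: false.
(c) requires |A ∩ B| < 11: true.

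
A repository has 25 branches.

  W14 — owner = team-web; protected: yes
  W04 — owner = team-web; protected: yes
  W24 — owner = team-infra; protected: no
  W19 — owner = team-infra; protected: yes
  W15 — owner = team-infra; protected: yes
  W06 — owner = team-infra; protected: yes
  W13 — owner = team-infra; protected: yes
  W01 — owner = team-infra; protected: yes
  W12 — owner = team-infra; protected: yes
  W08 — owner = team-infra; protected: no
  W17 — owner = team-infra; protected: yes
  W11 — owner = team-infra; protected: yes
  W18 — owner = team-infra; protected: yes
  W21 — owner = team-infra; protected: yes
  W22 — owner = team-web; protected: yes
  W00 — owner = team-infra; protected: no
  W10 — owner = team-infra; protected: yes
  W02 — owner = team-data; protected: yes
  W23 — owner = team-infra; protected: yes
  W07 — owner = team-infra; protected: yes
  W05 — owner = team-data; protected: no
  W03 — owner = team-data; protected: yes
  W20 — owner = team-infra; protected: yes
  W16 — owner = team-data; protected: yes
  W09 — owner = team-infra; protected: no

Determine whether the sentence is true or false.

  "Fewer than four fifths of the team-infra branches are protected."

Truth condition: |A ∩ B| / |A| < 4/5.
|A| = 18, |A ∩ B| = 14, |A ∖ B| = 4.
|A ∩ B|/|A| = 14/18, so the statement is true.

True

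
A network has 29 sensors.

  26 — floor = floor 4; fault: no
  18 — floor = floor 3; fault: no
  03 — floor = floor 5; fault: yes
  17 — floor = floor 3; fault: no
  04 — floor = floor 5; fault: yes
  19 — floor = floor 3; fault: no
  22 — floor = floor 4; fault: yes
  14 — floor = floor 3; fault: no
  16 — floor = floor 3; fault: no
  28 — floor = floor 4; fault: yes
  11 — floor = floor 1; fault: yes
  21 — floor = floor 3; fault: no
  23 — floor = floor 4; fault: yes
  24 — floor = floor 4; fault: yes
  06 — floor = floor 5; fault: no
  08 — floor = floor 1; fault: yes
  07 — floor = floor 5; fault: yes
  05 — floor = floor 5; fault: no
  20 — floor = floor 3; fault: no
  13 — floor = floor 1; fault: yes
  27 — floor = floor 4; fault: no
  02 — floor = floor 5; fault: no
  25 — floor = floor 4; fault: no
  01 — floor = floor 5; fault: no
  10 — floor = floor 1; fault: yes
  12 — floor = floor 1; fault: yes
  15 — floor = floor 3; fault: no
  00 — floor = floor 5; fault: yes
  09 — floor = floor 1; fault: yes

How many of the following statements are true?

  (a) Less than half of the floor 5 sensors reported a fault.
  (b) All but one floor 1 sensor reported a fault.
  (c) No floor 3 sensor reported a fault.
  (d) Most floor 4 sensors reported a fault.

(a) floor 5: |A| = 8, |A ∩ B| = 4; needs |A ∩ B| < |A ∖ B| — false.
(b) floor 1: |A| = 6, |A ∩ B| = 6; needs |A ∖ B| = 1 — false.
(c) floor 3: |A| = 8, |A ∩ B| = 0; needs A ∩ B = ∅ (|A ∩ B| = 0) — true.
(d) floor 4: |A| = 7, |A ∩ B| = 4; needs |A ∩ B| > |A ∖ B| — true.

2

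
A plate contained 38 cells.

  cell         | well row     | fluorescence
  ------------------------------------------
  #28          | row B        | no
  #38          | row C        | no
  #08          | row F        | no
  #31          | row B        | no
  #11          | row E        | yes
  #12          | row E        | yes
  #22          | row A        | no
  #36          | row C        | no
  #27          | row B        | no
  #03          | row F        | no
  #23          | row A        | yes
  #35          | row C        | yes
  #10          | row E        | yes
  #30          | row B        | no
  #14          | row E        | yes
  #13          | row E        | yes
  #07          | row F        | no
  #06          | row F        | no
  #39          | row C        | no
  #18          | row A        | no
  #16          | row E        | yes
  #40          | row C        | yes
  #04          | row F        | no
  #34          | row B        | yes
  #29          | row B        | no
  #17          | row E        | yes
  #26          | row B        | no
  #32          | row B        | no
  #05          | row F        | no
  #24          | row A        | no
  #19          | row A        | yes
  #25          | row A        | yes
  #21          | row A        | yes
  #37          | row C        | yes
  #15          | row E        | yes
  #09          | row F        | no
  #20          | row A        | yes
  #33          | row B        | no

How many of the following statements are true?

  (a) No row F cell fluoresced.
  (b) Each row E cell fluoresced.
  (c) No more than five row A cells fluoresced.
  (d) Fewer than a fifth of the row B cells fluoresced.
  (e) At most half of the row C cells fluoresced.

(a) row F: |A| = 7, |A ∩ B| = 0; needs A ∩ B = ∅ (|A ∩ B| = 0) — true.
(b) row E: |A| = 8, |A ∩ B| = 8; needs A ⊆ B, i.e. every element of A is in B (|A ∖ B| = 0) — true.
(c) row A: |A| = 8, |A ∩ B| = 5; needs |A ∩ B| ≤ 5 — true.
(d) row B: |A| = 9, |A ∩ B| = 1; needs |A ∩ B| / |A| < 1/5 — true.
(e) row C: |A| = 6, |A ∩ B| = 3; needs |A ∩ B| ≤ |A ∖ B| — true.

5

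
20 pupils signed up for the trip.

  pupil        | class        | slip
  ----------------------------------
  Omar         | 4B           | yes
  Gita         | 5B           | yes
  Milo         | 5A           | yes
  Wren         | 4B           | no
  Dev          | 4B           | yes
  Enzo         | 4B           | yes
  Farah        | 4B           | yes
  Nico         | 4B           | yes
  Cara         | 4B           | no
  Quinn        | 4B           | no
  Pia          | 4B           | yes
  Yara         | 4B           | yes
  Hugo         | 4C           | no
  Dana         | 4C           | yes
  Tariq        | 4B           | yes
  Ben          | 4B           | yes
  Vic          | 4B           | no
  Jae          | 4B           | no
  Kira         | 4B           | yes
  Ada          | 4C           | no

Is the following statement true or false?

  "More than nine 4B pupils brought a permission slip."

True

The determiner here denotes the relation: |A ∩ B| > 9.
|A| = 15, |A ∩ B| = 10, |A ∖ B| = 5.
|A ∩ B| = 10, so the statement is true.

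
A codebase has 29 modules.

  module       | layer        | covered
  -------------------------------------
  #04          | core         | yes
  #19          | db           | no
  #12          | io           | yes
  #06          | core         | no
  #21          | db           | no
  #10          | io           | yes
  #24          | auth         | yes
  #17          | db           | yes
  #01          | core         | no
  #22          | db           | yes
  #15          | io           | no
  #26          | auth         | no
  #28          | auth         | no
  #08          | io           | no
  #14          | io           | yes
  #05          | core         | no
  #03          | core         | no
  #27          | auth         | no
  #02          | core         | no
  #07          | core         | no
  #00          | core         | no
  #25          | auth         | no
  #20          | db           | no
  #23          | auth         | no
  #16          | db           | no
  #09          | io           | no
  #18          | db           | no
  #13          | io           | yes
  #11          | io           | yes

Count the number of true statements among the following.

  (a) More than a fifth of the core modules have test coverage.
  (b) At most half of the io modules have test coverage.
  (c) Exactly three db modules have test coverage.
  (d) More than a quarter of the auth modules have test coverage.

0

(a) core: |A| = 8, |A ∩ B| = 1; needs |A ∩ B| / |A| > 1/5 — false.
(b) io: |A| = 8, |A ∩ B| = 5; needs |A ∩ B| ≤ |A ∖ B| — false.
(c) db: |A| = 7, |A ∩ B| = 2; needs |A ∩ B| = 3 — false.
(d) auth: |A| = 6, |A ∩ B| = 1; needs |A ∩ B| / |A| > 1/4 — false.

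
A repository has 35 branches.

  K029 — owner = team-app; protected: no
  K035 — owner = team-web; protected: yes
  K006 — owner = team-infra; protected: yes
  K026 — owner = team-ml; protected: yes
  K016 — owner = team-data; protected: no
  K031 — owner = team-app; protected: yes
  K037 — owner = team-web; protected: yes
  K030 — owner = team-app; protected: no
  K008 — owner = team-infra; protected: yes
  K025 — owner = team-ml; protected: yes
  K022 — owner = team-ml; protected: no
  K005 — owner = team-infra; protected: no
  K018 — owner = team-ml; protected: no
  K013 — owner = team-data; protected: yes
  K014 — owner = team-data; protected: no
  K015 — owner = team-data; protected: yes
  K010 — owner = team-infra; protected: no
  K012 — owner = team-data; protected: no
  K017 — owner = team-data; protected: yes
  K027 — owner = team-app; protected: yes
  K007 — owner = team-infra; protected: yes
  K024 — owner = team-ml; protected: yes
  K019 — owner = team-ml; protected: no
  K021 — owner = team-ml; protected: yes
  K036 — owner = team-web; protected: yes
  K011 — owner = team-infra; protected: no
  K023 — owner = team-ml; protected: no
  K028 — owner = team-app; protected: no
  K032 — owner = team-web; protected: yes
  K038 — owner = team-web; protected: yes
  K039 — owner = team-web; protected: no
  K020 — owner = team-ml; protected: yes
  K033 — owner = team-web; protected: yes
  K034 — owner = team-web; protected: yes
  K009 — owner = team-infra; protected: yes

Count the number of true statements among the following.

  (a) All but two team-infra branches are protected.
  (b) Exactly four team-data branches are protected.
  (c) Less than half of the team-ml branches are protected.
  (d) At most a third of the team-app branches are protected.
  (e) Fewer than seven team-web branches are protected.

0

(a) team-infra: |A| = 7, |A ∩ B| = 4; needs |A ∖ B| = 2 — false.
(b) team-data: |A| = 6, |A ∩ B| = 3; needs |A ∩ B| = 4 — false.
(c) team-ml: |A| = 9, |A ∩ B| = 5; needs |A ∩ B| < |A ∖ B| — false.
(d) team-app: |A| = 5, |A ∩ B| = 2; needs |A ∩ B| / |A| ≤ 1/3 — false.
(e) team-web: |A| = 8, |A ∩ B| = 7; needs |A ∩ B| < 7 — false.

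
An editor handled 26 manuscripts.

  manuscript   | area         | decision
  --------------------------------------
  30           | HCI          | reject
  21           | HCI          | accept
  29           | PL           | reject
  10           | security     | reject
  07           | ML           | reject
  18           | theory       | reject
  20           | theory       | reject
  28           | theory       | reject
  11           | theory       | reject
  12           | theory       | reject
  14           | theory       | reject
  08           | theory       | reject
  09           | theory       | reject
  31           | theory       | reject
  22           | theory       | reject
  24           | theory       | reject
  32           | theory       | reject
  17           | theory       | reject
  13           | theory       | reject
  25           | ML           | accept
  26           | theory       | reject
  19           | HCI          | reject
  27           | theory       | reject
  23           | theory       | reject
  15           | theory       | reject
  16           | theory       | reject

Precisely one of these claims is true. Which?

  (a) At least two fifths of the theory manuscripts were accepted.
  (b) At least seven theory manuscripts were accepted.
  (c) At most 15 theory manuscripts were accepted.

|A| = 19, |A ∩ B| = 0, |A ∖ B| = 19.
(a) requires |A ∩ B| / |A| ≥ 2/5: false.
(b) requires |A ∩ B| ≥ 7: false.
(c) requires |A ∩ B| ≤ 15: true.

(c)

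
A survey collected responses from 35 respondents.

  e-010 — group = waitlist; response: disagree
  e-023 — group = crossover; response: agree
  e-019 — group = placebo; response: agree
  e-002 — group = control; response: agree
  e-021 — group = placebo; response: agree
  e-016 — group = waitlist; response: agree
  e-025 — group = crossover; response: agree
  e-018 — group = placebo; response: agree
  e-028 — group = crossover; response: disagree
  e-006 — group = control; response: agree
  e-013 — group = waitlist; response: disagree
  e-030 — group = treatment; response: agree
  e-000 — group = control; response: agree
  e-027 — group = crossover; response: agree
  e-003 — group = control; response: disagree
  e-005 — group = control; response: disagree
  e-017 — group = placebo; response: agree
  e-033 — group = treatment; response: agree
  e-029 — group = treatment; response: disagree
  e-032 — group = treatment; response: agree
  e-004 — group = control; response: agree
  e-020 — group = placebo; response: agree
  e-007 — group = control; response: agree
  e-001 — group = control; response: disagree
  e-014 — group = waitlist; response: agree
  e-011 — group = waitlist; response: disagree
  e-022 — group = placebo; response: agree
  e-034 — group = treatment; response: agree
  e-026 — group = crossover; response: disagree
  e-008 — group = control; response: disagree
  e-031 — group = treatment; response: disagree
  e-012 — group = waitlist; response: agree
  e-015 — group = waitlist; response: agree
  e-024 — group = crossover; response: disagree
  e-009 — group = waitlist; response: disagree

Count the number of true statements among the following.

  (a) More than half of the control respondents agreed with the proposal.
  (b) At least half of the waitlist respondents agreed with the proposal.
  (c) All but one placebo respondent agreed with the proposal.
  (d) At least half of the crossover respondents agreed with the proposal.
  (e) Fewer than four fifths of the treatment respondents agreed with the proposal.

4

(a) control: |A| = 9, |A ∩ B| = 5; needs |A ∩ B| > |A ∖ B| — true.
(b) waitlist: |A| = 8, |A ∩ B| = 4; needs |A ∩ B| ≥ |A ∖ B| — true.
(c) placebo: |A| = 6, |A ∩ B| = 6; needs |A ∖ B| = 1 — false.
(d) crossover: |A| = 6, |A ∩ B| = 3; needs |A ∩ B| ≥ |A ∖ B| — true.
(e) treatment: |A| = 6, |A ∩ B| = 4; needs |A ∩ B| / |A| < 4/5 — true.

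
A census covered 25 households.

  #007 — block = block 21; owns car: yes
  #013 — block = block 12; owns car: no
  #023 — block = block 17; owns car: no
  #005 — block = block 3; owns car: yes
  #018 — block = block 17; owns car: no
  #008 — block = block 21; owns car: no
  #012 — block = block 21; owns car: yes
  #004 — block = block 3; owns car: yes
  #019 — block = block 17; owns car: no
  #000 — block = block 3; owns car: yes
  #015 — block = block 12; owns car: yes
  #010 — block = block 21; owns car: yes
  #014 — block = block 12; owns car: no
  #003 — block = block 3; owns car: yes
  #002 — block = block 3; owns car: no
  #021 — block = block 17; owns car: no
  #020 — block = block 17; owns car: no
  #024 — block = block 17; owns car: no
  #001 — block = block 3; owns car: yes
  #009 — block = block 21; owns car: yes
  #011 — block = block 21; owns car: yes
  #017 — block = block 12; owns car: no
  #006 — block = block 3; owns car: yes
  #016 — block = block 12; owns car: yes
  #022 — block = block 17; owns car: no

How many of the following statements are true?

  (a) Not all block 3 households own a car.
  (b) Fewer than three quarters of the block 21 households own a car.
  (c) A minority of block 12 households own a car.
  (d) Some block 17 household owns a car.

2

(a) block 3: |A| = 7, |A ∩ B| = 6; needs A ⊄ B (|A ∖ B| ≥ 1) — true.
(b) block 21: |A| = 6, |A ∩ B| = 5; needs |A ∩ B| / |A| < 3/4 — false.
(c) block 12: |A| = 5, |A ∩ B| = 2; needs |A ∩ B| < |A ∖ B| — true.
(d) block 17: |A| = 7, |A ∩ B| = 0; needs A ∩ B ≠ ∅ (|A ∩ B| ≥ 1) — false.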